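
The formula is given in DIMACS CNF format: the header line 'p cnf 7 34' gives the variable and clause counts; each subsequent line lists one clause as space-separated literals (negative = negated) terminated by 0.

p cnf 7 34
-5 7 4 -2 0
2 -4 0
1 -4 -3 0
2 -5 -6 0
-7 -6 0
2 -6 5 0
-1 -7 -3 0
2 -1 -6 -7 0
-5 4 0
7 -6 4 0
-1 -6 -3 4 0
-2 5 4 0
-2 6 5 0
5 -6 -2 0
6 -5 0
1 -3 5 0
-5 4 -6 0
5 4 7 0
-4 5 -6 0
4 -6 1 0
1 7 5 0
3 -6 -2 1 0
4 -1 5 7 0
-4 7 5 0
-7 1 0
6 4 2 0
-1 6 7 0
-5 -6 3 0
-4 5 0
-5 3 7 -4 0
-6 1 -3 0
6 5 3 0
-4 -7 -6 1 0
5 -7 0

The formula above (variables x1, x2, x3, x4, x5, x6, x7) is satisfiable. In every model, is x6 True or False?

True

Suppose x6 = False.
(¬x5) alone gives x5 = False.
(¬x2) alone gives x2 = False.
(¬x4) alone gives x4 = False.
That conflicts with the unit clause (x4).
So every satisfying assignment has x6 = True.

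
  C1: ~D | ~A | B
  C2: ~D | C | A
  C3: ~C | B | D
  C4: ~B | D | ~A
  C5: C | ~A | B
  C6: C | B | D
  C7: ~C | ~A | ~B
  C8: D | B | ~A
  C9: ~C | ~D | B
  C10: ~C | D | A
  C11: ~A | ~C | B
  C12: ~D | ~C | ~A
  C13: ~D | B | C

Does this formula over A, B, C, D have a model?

Branch on D: set D = 0.
Branch on C: set C = 0.
From the singleton clause (B), B = 1.
From the singleton clause (~A), A = 0.
Every clause now holds.
A satisfying assignment: A=0,  B=1,  C=0,  D=0.

Yes, satisfiable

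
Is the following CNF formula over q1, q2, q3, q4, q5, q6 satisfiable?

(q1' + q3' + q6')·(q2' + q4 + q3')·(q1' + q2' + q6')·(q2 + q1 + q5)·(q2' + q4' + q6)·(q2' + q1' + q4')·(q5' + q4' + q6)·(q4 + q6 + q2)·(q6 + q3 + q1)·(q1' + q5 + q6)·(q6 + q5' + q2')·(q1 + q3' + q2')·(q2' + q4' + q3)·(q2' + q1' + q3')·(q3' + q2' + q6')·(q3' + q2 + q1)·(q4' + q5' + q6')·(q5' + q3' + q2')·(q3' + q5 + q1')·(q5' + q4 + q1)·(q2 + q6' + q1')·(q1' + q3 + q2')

Try q1 = 0.
Try q2 = 1.
(q3') alone gives q3 = 0.
(q6) alone gives q6 = 1.
(q4') alone gives q4 = 0.
(q5') alone gives q5 = 0.
Every clause now holds.
A satisfying assignment: q1=0,  q2=1,  q3=0,  q4=0,  q5=0,  q6=1.

Yes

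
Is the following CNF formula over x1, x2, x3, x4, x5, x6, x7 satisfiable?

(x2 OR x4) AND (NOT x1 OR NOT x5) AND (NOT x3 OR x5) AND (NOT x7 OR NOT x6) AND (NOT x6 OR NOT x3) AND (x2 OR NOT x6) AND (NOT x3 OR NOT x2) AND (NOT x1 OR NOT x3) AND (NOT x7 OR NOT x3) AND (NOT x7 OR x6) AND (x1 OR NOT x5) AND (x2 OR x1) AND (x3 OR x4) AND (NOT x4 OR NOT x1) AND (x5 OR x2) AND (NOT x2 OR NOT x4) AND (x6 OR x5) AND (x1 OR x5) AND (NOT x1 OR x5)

Unsatisfiable

Case x2 = true:
The clause (NOT x3) is unit, so x3 = false.
The clause (x4) is unit, so x4 = true.
Now (NOT x4) is unsatisfied and unit — conflict.
Undo x2 and try x2 = false.
The clause (x4) is unit, so x4 = true.
The clause (NOT x6) is unit, so x6 = false.
The clause (NOT x7) is unit, so x7 = false.
The clause (x1) is unit, so x1 = true.
Now (NOT x1) is unsatisfied and unit — conflict.
Both values of x2 lead to a conflict.
No assignment satisfies every clause.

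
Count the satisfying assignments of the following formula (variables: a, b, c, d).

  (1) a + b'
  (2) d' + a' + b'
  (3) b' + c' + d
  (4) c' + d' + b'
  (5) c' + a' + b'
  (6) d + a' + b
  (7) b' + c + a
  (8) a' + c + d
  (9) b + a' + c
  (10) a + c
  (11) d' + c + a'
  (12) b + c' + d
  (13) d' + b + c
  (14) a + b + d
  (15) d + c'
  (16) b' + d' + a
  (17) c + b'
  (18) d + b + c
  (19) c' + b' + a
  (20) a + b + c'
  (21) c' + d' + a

1

There are 2^4 = 16 truth assignments over (a, b, c, d).
Check each against the 21 clauses (columns in the order a, b, c, d):
  F F F F  ✗ fails (a + c)
  F F F T  ✗ fails (a + c)
  F F T F  ✗ fails (b + c' + d)
  F F T T  ✗ fails (a + b + c')
  F T F F  ✗ fails (a + b')
  F T F T  ✗ fails (a + b')
  F T T F  ✗ fails (a + b')
  F T T T  ✗ fails (a + b')
  T F F F  ✗ fails (d + a' + b)
  T F F T  ✗ fails (b + a' + c)
  T F T F  ✗ fails (d + a' + b)
  T F T T  ✓ satisfies all
  T T F F  ✗ fails (a' + c + d)
  T T F T  ✗ fails (d' + a' + b')
  T T T F  ✗ fails (b' + c' + d)
  T T T T  ✗ fails (d' + a' + b')
1 of the 16 rows is a model.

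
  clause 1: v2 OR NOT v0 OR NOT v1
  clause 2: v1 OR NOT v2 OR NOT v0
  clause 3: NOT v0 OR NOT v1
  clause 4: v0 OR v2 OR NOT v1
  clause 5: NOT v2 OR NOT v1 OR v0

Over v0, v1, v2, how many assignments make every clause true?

There are 2^3 = 8 truth assignments over (v0, v1, v2).
Split on v0. With v0 = true, the clauses containing v0 are satisfied and NOT v0 drops from the rest; 1 of the 2^2 = 4 assignments to the other variables satisfy what remains.
With v0 = false, by the same count on the reduced clause set, 2 assignments work.
(One model: v0=F, v1=F, v2=F.)
Total: 1 + 2 = 3.

3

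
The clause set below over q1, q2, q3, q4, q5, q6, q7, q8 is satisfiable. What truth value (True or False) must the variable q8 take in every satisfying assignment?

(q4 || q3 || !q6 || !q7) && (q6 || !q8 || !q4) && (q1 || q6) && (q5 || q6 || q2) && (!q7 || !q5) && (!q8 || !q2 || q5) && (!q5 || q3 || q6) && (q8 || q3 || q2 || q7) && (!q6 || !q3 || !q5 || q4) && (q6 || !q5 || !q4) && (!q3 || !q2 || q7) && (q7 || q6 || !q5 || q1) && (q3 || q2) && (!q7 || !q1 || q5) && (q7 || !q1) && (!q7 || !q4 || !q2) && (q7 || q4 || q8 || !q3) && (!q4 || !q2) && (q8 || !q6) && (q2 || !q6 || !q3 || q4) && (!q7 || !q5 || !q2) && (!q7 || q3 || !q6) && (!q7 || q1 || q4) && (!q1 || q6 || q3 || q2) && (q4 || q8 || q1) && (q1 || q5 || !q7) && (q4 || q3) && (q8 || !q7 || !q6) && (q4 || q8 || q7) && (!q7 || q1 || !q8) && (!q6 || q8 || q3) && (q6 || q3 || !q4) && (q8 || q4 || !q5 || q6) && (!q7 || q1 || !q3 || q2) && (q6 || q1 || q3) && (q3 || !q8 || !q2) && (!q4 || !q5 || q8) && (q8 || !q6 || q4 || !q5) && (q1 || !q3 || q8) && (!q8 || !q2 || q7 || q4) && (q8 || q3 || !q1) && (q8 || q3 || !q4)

Suppose q8 = false.
(!q6) alone gives q6 = false.
(q1) alone gives q1 = true.
(q7) alone gives q7 = true.
(!q5) alone gives q5 = false.
Now (q5) is unsatisfied and unit — conflict.
So every satisfying assignment has q8 = True.

True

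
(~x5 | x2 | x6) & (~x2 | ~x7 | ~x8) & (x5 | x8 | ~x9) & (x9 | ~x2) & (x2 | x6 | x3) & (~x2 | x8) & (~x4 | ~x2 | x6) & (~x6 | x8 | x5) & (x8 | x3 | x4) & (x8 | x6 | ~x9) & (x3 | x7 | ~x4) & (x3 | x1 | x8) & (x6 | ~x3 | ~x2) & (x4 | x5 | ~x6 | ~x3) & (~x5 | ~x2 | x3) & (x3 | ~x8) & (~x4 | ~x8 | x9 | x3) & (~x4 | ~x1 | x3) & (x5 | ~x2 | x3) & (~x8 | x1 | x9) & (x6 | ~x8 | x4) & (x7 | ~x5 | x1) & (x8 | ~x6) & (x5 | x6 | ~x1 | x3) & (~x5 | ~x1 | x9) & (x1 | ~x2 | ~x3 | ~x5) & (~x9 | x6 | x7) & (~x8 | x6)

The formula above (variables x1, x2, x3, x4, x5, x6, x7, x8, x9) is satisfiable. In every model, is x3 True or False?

Suppose x3 = 0.
The clause (~x8) is unit, so x8 = 0.
The clause (~x2) is unit, so x2 = 0.
The clause (x6) is unit, so x6 = 1.
That conflicts with the unit clause (~x6).
So every satisfying assignment has x3 = True.

True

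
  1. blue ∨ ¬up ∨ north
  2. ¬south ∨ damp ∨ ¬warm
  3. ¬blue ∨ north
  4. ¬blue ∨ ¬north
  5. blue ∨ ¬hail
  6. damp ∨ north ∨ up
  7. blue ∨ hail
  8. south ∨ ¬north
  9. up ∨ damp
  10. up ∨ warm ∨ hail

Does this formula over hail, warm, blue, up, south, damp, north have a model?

Case blue = False:
Unit clause (¬hail) forces hail = False.
But (hail) is also a unit clause — contradiction.
Undo blue and try blue = True.
Unit clause (north) forces north = True.
But (¬north) is also a unit clause — contradiction.
Either choice for blue ends in contradiction.
No assignment satisfies every clause.

Unsatisfiable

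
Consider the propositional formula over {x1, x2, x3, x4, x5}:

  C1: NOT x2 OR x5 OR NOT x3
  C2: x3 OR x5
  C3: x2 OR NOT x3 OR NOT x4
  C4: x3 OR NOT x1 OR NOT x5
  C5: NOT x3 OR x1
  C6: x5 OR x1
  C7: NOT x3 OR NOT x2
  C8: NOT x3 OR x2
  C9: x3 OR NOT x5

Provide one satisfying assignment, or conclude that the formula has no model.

Branch on x3: set x3 = true.
The clause (x1) is unit, so x1 = true.
The clause (NOT x2) is unit, so x2 = false.
That conflicts with the unit clause (x2).
So x3 must be the other value — set x3 = false.
The clause (x5) is unit, so x5 = true.
That conflicts with the unit clause (NOT x5).
Neither x3 = true nor x3 = false works.

UNSATISFIABLE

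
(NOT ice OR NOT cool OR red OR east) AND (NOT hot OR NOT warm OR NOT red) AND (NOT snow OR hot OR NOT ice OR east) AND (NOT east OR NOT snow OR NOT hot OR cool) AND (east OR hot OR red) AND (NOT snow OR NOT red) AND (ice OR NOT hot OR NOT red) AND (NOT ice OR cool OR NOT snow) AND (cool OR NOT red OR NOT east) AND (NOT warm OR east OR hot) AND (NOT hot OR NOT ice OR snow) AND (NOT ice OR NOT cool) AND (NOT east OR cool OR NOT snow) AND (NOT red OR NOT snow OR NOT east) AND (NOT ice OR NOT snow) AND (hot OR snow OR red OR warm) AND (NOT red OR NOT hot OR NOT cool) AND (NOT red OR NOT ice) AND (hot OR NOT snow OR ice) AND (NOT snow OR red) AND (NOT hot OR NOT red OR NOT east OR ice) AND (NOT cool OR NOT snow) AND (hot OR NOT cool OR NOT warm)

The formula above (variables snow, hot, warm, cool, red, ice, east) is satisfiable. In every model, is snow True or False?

False

Suppose snow = true.
Unit clause (NOT red) forces red = false.
Now (red) is unsatisfied and unit — conflict.
So every satisfying assignment has snow = False.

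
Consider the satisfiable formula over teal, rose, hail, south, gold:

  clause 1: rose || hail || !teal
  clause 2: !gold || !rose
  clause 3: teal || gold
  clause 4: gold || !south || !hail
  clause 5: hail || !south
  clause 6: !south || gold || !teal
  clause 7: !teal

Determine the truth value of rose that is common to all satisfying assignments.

False

Suppose rose = true.
(!gold) alone gives gold = false.
(teal) alone gives teal = true.
But (!teal) is also a unit clause — contradiction.
So every satisfying assignment has rose = False.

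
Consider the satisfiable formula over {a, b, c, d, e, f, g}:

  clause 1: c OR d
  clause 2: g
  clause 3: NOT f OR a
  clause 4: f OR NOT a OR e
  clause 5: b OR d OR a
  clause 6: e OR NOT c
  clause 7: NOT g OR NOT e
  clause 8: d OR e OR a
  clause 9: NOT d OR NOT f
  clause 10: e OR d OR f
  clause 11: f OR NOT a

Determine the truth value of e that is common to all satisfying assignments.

Suppose e = true.
(g) alone gives g = true.
Now (NOT g) is unsatisfied and unit — conflict.
So every satisfying assignment has e = False.

False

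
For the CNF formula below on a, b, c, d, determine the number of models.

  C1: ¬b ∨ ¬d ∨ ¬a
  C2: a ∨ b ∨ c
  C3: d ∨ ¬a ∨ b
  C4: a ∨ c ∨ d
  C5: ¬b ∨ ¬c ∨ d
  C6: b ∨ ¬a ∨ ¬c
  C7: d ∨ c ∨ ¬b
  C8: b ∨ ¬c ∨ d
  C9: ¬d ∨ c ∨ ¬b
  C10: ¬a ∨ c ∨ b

There are 2^4 = 16 truth assignments over (a, b, c, d).
Check each against the 10 clauses (columns in the order a, b, c, d):
  F F F F  ✗ fails (a ∨ b ∨ c)
  F F F T  ✗ fails (a ∨ b ∨ c)
  F F T F  ✗ fails (b ∨ ¬c ∨ d)
  F F T T  ✓ satisfies all
  F T F F  ✗ fails (a ∨ c ∨ d)
  F T F T  ✗ fails (¬d ∨ c ∨ ¬b)
  F T T F  ✗ fails (¬b ∨ ¬c ∨ d)
  F T T T  ✓ satisfies all
  T F F F  ✗ fails (d ∨ ¬a ∨ b)
  T F F T  ✗ fails (¬a ∨ c ∨ b)
  T F T F  ✗ fails (d ∨ ¬a ∨ b)
  T F T T  ✗ fails (b ∨ ¬a ∨ ¬c)
  T T F F  ✗ fails (d ∨ c ∨ ¬b)
  T T F T  ✗ fails (¬b ∨ ¬d ∨ ¬a)
  T T T F  ✗ fails (¬b ∨ ¬c ∨ d)
  T T T T  ✗ fails (¬b ∨ ¬d ∨ ¬a)
2 of the 16 rows are models.

2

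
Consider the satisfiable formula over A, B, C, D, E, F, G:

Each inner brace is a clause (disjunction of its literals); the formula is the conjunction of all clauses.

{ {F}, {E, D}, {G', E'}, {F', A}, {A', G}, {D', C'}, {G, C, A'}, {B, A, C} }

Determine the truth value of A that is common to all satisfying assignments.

True

Suppose A = 0.
The clause (F) is unit, so F = 1.
Now (F') is unsatisfied and unit — conflict.
So every satisfying assignment has A = True.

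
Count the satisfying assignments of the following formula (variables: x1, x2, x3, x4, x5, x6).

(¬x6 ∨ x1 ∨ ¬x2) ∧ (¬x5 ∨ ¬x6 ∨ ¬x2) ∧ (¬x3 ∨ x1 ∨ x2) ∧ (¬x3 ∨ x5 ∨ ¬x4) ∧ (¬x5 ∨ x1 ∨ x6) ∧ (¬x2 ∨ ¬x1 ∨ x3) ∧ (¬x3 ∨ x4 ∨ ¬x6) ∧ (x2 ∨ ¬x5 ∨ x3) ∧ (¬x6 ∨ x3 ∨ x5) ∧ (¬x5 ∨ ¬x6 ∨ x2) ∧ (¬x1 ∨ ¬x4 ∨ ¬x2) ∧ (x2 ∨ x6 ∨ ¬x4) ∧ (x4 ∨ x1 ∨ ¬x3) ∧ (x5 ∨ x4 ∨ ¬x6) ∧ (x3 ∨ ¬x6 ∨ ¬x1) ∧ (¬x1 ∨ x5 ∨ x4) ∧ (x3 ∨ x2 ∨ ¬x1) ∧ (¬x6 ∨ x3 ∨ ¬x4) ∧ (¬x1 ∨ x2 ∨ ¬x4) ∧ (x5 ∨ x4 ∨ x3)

3

There are 2^6 = 64 truth assignments over (x1, x2, x3, x4, x5, x6).
Split on x5. With x5 = True, the clauses containing x5 are satisfied and ¬x5 drops from the rest; 2 of the 2^5 = 32 assignments to the other variables satisfy what remains.
With x5 = False, by the same count on the reduced clause set, 1 assignment works.
(One model: x1=F, x2=T, x3=F, x4=T, x5=F, x6=F.)
Total: 2 + 1 = 3.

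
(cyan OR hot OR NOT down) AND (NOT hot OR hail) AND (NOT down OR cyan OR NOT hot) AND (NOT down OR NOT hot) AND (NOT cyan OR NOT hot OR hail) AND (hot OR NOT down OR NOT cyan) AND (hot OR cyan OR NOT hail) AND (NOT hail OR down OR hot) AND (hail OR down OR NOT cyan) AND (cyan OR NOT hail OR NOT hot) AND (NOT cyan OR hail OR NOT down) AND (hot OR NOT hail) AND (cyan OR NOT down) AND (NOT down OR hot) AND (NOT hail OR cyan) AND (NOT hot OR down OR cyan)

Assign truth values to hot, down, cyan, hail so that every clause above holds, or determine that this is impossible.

Case hot = true:
(hail) alone gives hail = true.
(NOT down) alone gives down = false.
(cyan) alone gives cyan = true.
This assignment satisfies each clause.

hot: true; down: false; cyan: true; hail: true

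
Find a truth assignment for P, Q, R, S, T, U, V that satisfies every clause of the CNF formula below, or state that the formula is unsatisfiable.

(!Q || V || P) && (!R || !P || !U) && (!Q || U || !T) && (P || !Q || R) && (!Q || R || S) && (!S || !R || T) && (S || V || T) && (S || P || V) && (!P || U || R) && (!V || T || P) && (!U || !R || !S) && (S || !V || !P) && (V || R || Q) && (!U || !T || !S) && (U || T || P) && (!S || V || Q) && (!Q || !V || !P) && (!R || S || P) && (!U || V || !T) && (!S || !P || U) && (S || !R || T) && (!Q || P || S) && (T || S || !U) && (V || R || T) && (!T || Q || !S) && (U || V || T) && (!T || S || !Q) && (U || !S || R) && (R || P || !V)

P ↦ true, Q ↦ false, R ↦ true, S ↦ false, T ↦ true, U ↦ false, V ↦ false

Suppose Q = false.
Suppose V = false.
The clause (R) is unit, so R = true.
The clause (!S) is unit, so S = false.
The clause (T) is unit, so T = true.
The clause (P) is unit, so P = true.
The clause (!U) is unit, so U = false.
All clauses are satisfied.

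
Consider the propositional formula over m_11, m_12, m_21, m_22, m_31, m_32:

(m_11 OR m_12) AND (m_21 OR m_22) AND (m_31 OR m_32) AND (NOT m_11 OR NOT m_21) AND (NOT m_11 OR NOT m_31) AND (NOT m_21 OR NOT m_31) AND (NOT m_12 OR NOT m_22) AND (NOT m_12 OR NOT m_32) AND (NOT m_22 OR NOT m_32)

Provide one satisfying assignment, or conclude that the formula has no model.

Try m_11 = true.
Unit clause (NOT m_21) forces m_21 = false.
Unit clause (m_22) forces m_22 = true.
Unit clause (NOT m_31) forces m_31 = false.
Unit clause (m_32) forces m_32 = true.
Now (NOT m_32) is unsatisfied and unit — conflict.
That branch fails; take m_11 = false instead.
Unit clause (m_12) forces m_12 = true.
Unit clause (NOT m_22) forces m_22 = false.
Unit clause (m_21) forces m_21 = true.
Unit clause (NOT m_31) forces m_31 = false.
Unit clause (m_32) forces m_32 = true.
Now (NOT m_32) is unsatisfied and unit — conflict.
Both values of m_11 lead to a conflict.

UNSATISFIABLE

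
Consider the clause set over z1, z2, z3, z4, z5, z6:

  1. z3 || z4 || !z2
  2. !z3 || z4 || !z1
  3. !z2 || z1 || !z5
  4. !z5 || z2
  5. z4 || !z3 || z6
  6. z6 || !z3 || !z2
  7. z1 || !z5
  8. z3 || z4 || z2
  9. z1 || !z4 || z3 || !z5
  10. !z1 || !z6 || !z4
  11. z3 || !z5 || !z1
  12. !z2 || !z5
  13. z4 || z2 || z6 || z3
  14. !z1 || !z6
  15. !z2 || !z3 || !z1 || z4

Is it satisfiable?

Case z5 = false:
Case z1 = false:
Case z3 = false:
Case z4 = true:
All clauses hold; z2, z6 can take either value.
A satisfying assignment: z1 ↦ false,  z2 ↦ true,  z3 ↦ false,  z4 ↦ true,  z5 ↦ false,  z6 ↦ true.

Yes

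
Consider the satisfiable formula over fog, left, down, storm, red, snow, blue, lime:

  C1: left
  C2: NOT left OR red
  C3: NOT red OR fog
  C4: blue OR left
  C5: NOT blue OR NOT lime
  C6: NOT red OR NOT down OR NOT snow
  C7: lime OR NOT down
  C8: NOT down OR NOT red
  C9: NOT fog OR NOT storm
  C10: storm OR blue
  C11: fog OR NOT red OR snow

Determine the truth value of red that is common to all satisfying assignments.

Suppose red = false.
The clause (left) is unit, so left = true.
Now (NOT left) is unsatisfied and unit — conflict.
So every satisfying assignment has red = True.

True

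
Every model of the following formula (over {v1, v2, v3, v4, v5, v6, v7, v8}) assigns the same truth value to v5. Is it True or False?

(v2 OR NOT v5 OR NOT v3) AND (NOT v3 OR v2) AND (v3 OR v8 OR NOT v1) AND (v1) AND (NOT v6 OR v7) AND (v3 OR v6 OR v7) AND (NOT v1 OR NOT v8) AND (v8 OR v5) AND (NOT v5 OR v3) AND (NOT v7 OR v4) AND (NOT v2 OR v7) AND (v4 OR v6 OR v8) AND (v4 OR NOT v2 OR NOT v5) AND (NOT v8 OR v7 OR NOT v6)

Suppose v5 = false.
The clause (v1) is unit, so v1 = true.
The clause (NOT v8) is unit, so v8 = false.
Now (v8) is unsatisfied and unit — conflict.
So every satisfying assignment has v5 = True.

True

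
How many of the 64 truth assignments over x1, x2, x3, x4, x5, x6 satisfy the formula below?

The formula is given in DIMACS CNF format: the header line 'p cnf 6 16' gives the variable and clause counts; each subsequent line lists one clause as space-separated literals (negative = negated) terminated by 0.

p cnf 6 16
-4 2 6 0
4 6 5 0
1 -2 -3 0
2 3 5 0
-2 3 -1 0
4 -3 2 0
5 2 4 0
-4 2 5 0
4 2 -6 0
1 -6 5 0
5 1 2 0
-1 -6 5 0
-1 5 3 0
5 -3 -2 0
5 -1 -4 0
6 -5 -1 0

There are 2^6 = 64 truth assignments over (x1, x2, x3, x4, x5, x6).
Split on x4. With x4 = True, the clauses containing x4 are satisfied and ¬x4 drops from the rest; 8 of the 2^5 = 32 assignments to the other variables satisfy what remains.
With x4 = False, by the same count on the reduced clause set, 4 assignments work.
(One model: x1=F, x2=F, x3=F, x4=F, x5=T, x6=F.)
Total: 8 + 4 = 12.

12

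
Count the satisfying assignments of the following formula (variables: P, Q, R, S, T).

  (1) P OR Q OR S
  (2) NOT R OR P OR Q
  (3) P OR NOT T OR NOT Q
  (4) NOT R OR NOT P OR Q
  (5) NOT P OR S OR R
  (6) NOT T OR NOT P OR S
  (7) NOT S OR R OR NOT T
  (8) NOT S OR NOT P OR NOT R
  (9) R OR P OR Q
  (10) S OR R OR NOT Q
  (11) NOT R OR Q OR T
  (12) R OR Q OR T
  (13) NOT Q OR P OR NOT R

3

There are 2^5 = 32 truth assignments over (P, Q, R, S, T).
Split on T. With T = true, the clauses containing T are satisfied and NOT T drops from the rest; 0 of the 2^4 = 16 assignments to the other variables satisfy what remains.
With T = false, by the same count on the reduced clause set, 3 assignments work.
Total: 0 + 3 = 3.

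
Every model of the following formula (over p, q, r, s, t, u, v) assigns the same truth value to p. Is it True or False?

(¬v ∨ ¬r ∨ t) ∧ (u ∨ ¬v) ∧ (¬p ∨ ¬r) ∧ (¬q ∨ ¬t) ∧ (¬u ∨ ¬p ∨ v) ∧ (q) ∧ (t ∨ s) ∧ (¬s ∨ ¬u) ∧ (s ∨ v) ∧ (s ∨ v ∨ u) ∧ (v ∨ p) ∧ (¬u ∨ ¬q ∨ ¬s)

Suppose p = False.
(q) alone gives q = True.
(¬t) alone gives t = False.
(s) alone gives s = True.
(¬u) alone gives u = False.
(¬v) alone gives v = False.
That conflicts with the unit clause (v).
So every satisfying assignment has p = True.

True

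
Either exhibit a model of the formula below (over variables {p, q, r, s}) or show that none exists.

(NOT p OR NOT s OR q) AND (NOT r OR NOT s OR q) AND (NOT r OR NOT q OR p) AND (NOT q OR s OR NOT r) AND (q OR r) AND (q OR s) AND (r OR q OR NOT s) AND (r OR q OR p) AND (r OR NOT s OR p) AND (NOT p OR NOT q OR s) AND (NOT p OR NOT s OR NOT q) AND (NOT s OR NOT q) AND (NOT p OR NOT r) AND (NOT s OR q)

Try q = true.
Unit clause (NOT s) forces s = false.
Unit clause (NOT r) forces r = false.
Unit clause (NOT p) forces p = false.
This assignment satisfies each clause.

p: false, q: true, r: false, s: false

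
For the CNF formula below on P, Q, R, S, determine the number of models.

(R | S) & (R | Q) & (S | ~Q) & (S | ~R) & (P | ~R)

4

There are 2^4 = 16 truth assignments over (P, Q, R, S).
Check each against the 5 clauses (columns in the order P, Q, R, S):
  F F F F  ✗ fails (R | S)
  F F F T  ✗ fails (R | Q)
  F F T F  ✗ fails (S | ~R)
  F F T T  ✗ fails (P | ~R)
  F T F F  ✗ fails (R | S)
  F T F T  ✓ satisfies all
  F T T F  ✗ fails (S | ~Q)
  F T T T  ✗ fails (P | ~R)
  T F F F  ✗ fails (R | S)
  T F F T  ✗ fails (R | Q)
  T F T F  ✗ fails (S | ~R)
  T F T T  ✓ satisfies all
  T T F F  ✗ fails (R | S)
  T T F T  ✓ satisfies all
  T T T F  ✗ fails (S | ~Q)
  T T T T  ✓ satisfies all
4 of the 16 rows are models.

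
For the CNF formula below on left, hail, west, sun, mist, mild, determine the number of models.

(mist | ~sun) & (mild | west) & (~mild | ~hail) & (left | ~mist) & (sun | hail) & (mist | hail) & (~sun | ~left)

3

There are 2^6 = 64 truth assignments over (left, hail, west, sun, mist, mild).
Split on left. With left = 1, the clauses containing left are satisfied and ~left drops from the rest; 2 of the 2^5 = 32 assignments to the other variables satisfy what remains.
With left = 0, by the same count on the reduced clause set, 1 assignment works.
(One model: left=F, hail=T, west=T, sun=F, mist=F, mild=F.)
Total: 2 + 1 = 3.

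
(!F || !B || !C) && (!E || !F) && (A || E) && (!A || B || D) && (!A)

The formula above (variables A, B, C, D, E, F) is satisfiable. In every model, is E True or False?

True

Suppose E = false.
The clause (A) is unit, so A = true.
That conflicts with the unit clause (!A).
So every satisfying assignment has E = True.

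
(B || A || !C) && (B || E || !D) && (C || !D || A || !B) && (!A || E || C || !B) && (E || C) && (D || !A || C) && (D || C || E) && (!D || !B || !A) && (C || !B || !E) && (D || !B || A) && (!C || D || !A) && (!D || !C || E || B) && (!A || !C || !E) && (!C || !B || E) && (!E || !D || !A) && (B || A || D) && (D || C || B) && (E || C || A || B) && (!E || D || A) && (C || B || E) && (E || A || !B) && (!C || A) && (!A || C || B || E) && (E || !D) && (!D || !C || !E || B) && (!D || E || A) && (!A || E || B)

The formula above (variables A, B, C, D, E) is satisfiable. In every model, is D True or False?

Suppose D = false.
Try E = true.
Unit clause (A) forces A = true.
Unit clause (C) forces C = true.
That conflicts with the unit clause (!C).
So E must be the other value — set E = false.
Unit clause (C) forces C = true.
Unit clause (!A) forces A = false.
That conflicts with the unit clause (A).
Either choice for E ends in contradiction.
So every satisfying assignment has D = True.

True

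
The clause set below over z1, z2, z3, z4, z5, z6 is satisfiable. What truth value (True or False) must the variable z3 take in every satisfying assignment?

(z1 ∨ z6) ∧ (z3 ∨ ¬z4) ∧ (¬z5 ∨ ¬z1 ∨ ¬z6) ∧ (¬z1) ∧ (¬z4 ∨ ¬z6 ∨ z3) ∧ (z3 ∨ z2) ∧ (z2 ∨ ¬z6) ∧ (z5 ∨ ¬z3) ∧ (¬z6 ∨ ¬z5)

Suppose z3 = True.
(¬z1) alone gives z1 = False.
(z6) alone gives z6 = True.
(z2) alone gives z2 = True.
(z5) alone gives z5 = True.
That conflicts with the unit clause (¬z5).
So every satisfying assignment has z3 = False.

False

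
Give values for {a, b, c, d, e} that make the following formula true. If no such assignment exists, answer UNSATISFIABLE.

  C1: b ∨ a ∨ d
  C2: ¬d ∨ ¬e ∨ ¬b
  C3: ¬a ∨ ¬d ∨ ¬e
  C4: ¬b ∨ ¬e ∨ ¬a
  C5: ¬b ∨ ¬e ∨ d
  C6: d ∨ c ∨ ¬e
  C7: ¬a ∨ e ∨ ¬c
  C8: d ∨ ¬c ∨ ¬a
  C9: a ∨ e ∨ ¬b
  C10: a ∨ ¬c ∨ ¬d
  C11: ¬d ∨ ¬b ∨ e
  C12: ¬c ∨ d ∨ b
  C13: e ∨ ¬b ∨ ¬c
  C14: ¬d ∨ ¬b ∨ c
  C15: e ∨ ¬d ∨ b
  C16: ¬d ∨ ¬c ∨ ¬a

Branch on b: set b = False.
Branch on a: set a = False.
(d) alone gives d = True.
(¬c) alone gives c = False.
(e) alone gives e = True.
Every clause now holds.

a: False; b: False; c: False; d: True; e: True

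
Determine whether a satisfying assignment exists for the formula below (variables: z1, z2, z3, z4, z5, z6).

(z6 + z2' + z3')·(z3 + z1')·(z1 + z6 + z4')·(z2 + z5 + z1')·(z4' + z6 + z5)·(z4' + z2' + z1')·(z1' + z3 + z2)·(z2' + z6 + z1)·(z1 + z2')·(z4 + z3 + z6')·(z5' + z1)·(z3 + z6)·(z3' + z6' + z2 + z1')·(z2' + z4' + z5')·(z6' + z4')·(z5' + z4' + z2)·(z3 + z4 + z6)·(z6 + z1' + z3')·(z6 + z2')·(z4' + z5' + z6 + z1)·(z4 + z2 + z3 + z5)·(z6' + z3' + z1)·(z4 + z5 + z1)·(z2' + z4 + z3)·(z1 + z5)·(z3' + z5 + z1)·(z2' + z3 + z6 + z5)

Suppose z3 = 1.
Suppose z6 = 1.
The clause (z4') is unit, so z4 = 0.
The clause (z1) is unit, so z1 = 1.
The clause (z2) is unit, so z2 = 1.
No clause remains; z5 is free.
A satisfying assignment: z1: 1,  z2: 1,  z3: 1,  z4: 0,  z5: 1,  z6: 1.

Yes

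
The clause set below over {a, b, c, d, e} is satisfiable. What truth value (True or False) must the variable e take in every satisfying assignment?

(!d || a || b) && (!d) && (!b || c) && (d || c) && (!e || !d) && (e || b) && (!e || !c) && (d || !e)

Suppose e = true.
Unit clause (!d) forces d = false.
That conflicts with the unit clause (d).
So every satisfying assignment has e = False.

False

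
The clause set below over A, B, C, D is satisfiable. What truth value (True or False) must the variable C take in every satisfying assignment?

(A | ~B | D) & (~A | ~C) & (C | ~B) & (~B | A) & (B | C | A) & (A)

False

Suppose C = 1.
The clause (~A) is unit, so A = 0.
Now (A) is unsatisfied and unit — conflict.
So every satisfying assignment has C = False.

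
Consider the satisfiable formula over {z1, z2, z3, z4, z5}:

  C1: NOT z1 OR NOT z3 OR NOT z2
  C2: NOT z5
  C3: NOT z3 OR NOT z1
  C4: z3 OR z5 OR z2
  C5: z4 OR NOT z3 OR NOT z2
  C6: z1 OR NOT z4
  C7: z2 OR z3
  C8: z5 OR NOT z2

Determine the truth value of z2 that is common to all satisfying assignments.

False

Suppose z2 = true.
The clause (NOT z5) is unit, so z5 = false.
That conflicts with the unit clause (z5).
So every satisfying assignment has z2 = False.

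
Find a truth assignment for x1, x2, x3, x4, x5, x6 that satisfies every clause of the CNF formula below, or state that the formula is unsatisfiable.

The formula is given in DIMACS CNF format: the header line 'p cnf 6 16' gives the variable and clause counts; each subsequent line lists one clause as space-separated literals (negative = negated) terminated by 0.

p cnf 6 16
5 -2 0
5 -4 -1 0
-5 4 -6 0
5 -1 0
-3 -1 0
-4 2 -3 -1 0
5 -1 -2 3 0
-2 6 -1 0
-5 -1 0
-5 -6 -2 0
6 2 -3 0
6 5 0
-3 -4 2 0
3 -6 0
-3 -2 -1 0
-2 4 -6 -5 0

Case x5 = True:
The clause (¬x1) is unit, so x1 = False.
Case x4 = True:
Case x6 = False:
Case x2 = True:
No clause remains; x3 is free.

x1=False,  x2=True,  x3=True,  x4=True,  x5=True,  x6=False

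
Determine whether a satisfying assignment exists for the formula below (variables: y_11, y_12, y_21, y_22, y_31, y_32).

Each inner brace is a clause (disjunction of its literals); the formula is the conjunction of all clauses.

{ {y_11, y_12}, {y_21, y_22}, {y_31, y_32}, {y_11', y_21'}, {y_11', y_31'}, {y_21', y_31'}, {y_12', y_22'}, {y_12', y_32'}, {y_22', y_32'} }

Case y_11 = 1:
From the singleton clause (y_21'), y_21 = 0.
From the singleton clause (y_22), y_22 = 1.
From the singleton clause (y_31'), y_31 = 0.
From the singleton clause (y_32), y_32 = 1.
That conflicts with the unit clause (y_32').
Undo y_11 and try y_11 = 0.
From the singleton clause (y_12), y_12 = 1.
From the singleton clause (y_22'), y_22 = 0.
From the singleton clause (y_21), y_21 = 1.
From the singleton clause (y_31'), y_31 = 0.
From the singleton clause (y_32), y_32 = 1.
That conflicts with the unit clause (y_32').
Both values of y_11 lead to a conflict.
No assignment satisfies every clause.

No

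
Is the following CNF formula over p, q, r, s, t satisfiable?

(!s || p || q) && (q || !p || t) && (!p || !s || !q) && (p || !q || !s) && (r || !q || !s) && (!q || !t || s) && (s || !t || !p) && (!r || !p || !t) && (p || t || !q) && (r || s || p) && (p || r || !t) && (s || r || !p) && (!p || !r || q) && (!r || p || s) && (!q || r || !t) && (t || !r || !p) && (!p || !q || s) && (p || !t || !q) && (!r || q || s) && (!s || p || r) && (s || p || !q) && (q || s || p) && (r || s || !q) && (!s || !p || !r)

Yes

Branch on s: set s = true.
Branch on p: set p = true.
(!q) alone gives q = false.
(t) alone gives t = true.
(!r) alone gives r = false.
All clauses are satisfied.
A satisfying assignment: p=true; q=false; r=false; s=true; t=true.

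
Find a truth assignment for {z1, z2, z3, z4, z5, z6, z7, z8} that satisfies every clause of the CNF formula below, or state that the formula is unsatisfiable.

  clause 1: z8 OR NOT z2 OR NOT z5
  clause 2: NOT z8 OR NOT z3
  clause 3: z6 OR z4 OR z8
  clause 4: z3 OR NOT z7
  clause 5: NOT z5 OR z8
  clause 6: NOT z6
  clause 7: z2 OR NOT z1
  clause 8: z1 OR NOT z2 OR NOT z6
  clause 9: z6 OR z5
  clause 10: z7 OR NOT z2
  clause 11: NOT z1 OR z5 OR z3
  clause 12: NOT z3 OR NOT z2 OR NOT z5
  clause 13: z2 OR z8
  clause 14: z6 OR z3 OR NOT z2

z1: false, z2: false, z3: false, z4: true, z5: true, z6: false, z7: false, z8: true

From the singleton clause (NOT z6), z6 = false.
From the singleton clause (z5), z5 = true.
From the singleton clause (z8), z8 = true.
From the singleton clause (NOT z3), z3 = false.
From the singleton clause (NOT z7), z7 = false.
From the singleton clause (NOT z2), z2 = false.
From the singleton clause (NOT z1), z1 = false.
No clause remains; z4 is free.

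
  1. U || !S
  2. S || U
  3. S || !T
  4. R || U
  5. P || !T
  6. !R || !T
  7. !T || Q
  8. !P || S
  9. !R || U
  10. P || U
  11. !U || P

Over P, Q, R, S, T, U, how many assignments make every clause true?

There are 2^6 = 64 truth assignments over (P, Q, R, S, T, U).
Split on R. With R = true, the clauses containing R are satisfied and !R drops from the rest; 2 of the 2^5 = 32 assignments to the other variables satisfy what remains.
With R = false, by the same count on the reduced clause set, 3 assignments work.
Total: 2 + 3 = 5.

5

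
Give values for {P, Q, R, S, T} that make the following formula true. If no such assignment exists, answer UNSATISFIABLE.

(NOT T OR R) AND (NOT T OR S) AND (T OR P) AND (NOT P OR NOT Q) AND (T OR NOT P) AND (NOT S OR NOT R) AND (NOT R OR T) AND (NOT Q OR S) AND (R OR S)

Branch on T: set T = false.
From the singleton clause (P), P = true.
But (NOT P) is also a unit clause — contradiction.
Backtrack on T: now try T = true.
From the singleton clause (R), R = true.
From the singleton clause (S), S = true.
But (NOT S) is also a unit clause — contradiction.
Both values of T lead to a conflict.

UNSATISFIABLE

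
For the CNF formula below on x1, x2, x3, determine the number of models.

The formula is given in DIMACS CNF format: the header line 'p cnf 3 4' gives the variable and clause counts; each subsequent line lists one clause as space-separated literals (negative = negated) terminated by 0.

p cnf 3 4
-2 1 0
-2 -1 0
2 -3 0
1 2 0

1

There are 2^3 = 8 truth assignments over (x1, x2, x3).
Check each against the 4 clauses (columns in the order x1, x2, x3):
  F F F  ✗ fails (x1 ∨ x2)
  F F T  ✗ fails (x2 ∨ ¬x3)
  F T F  ✗ fails (¬x2 ∨ x1)
  F T T  ✗ fails (¬x2 ∨ x1)
  T F F  ✓ satisfies all
  T F T  ✗ fails (x2 ∨ ¬x3)
  T T F  ✗ fails (¬x2 ∨ ¬x1)
  T T T  ✗ fails (¬x2 ∨ ¬x1)
1 of the 8 rows is a model.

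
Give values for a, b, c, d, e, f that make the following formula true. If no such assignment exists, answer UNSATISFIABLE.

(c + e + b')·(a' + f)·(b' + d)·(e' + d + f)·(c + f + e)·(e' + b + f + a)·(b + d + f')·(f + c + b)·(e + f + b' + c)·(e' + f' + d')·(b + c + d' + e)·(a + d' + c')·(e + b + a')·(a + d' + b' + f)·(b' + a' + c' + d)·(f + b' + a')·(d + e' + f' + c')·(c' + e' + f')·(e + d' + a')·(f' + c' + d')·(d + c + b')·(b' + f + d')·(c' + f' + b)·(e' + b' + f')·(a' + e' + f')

a: 0, b: 0, c: 1, d: 0, e: 0, f: 0

Suppose a = 0.
Suppose b = 0.
Suppose e = 0.
Suppose c = 1.
(d') alone gives d = 0.
(f') alone gives f = 0.
All clauses are satisfied.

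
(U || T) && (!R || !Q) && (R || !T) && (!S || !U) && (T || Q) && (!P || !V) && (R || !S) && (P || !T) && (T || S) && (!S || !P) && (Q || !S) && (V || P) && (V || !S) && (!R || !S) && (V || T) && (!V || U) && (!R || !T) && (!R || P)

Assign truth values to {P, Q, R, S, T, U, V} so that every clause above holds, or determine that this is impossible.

UNSATISFIABLE

Branch on U: set U = true.
The clause (!S) is unit, so S = false.
The clause (T) is unit, so T = true.
The clause (R) is unit, so R = true.
Now (!R) is unsatisfied and unit — conflict.
That branch fails; take U = false instead.
The clause (T) is unit, so T = true.
The clause (R) is unit, so R = true.
Now (!R) is unsatisfied and unit — conflict.
Neither U = true nor U = false works.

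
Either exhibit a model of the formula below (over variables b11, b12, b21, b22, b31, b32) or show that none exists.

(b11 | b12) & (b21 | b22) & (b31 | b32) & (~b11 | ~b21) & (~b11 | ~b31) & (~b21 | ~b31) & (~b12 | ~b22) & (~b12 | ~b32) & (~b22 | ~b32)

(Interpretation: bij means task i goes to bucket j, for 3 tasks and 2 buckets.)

Try b11 = 1.
From the singleton clause (~b21), b21 = 0.
From the singleton clause (b22), b22 = 1.
From the singleton clause (~b31), b31 = 0.
From the singleton clause (b32), b32 = 1.
Now (~b32) is unsatisfied and unit — conflict.
Undo b11 and try b11 = 0.
From the singleton clause (b12), b12 = 1.
From the singleton clause (~b22), b22 = 0.
From the singleton clause (b21), b21 = 1.
From the singleton clause (~b31), b31 = 0.
From the singleton clause (b32), b32 = 1.
Now (~b32) is unsatisfied and unit — conflict.
Neither b11 = 1 nor b11 = 0 works.

UNSATISFIABLE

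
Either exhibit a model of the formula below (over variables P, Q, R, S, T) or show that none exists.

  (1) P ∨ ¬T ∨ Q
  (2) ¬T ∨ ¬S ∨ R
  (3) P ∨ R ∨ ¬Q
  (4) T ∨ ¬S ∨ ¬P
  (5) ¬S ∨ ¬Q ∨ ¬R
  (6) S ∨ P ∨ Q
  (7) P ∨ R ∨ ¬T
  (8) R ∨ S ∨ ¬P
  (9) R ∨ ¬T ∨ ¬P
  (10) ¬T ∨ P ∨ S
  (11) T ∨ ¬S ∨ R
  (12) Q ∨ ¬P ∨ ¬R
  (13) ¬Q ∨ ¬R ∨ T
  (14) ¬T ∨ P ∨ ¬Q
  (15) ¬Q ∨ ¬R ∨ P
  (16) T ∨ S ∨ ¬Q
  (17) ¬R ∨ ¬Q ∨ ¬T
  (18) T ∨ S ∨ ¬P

P ↦ False,  Q ↦ False,  R ↦ True,  S ↦ True,  T ↦ False

Branch on P: set P = False.
Branch on T: set T = False.
Branch on R: set R = True.
(¬Q) alone gives Q = False.
(S) alone gives S = True.
This assignment satisfies each clause.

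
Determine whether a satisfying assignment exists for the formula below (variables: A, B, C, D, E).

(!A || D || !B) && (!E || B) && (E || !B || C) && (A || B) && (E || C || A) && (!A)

Satisfiable

(!A) alone gives A = false.
(B) alone gives B = true.
Try E = false.
(C) alone gives C = true.
All clauses hold; D can take either value.
A satisfying assignment: A=false; B=true; C=true; D=true; E=false.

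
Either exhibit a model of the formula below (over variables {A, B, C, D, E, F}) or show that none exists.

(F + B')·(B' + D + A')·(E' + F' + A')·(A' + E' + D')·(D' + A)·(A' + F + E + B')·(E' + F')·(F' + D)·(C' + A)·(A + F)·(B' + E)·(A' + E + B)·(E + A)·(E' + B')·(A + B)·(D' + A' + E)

A: 1; B: 0; C: 1; D: 0; E: 1; F: 0

Try F = 0.
Unit clause (B') forces B = 0.
Unit clause (A) forces A = 1.
Unit clause (E) forces E = 1.
Unit clause (D') forces D = 0.
No clause remains; C is free.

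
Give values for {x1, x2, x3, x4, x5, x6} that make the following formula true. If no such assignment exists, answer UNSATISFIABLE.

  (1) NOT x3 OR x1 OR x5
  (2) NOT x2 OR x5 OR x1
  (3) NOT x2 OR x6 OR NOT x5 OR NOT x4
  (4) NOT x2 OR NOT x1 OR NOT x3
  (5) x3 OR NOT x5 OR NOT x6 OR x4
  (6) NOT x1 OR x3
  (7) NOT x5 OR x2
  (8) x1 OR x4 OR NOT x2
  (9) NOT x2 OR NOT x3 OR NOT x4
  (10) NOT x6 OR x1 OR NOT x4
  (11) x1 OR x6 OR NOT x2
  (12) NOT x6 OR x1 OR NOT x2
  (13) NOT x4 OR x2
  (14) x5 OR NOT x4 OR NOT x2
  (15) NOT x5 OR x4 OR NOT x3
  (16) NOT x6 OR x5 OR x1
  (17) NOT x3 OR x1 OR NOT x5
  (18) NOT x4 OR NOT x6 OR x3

Branch on x1: set x1 = false.
Branch on x3: set x3 = false.
Branch on x2: set x2 = false.
The clause (NOT x5) is unit, so x5 = false.
The clause (NOT x4) is unit, so x4 = false.
The clause (NOT x6) is unit, so x6 = false.
Every clause now holds.

x1=false, x2=false, x3=false, x4=false, x5=false, x6=false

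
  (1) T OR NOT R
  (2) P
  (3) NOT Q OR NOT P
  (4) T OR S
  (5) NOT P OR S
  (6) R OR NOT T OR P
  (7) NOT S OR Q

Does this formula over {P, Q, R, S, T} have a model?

Unit clause (P) forces P = true.
Unit clause (NOT Q) forces Q = false.
Unit clause (S) forces S = true.
Now (NOT S) is unsatisfied and unit — conflict.
No assignment satisfies every clause.

No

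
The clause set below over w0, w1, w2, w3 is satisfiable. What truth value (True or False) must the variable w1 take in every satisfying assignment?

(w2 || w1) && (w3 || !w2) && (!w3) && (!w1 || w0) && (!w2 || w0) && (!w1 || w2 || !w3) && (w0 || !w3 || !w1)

True

Suppose w1 = false.
From the singleton clause (w2), w2 = true.
From the singleton clause (w3), w3 = true.
Now (!w3) is unsatisfied and unit — conflict.
So every satisfying assignment has w1 = True.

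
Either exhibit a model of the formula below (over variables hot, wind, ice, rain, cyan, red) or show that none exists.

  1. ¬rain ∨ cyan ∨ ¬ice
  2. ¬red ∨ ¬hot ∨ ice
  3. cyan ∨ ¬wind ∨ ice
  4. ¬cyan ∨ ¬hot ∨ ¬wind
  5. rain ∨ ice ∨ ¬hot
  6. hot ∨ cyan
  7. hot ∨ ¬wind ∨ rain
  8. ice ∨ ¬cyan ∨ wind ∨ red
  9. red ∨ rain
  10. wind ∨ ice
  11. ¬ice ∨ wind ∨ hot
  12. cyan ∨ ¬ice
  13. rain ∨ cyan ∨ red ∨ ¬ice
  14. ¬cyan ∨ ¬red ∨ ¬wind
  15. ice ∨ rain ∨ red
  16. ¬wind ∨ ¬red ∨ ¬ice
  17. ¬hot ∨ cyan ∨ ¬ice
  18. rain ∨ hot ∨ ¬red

Try hot = False.
Unit clause (cyan) forces cyan = True.
Try wind = True.
Unit clause (rain) forces rain = True.
Unit clause (¬red) forces red = False.
Every clause is now satisfied; ice is unconstrained.

hot: False, wind: True, ice: False, rain: True, cyan: True, red: False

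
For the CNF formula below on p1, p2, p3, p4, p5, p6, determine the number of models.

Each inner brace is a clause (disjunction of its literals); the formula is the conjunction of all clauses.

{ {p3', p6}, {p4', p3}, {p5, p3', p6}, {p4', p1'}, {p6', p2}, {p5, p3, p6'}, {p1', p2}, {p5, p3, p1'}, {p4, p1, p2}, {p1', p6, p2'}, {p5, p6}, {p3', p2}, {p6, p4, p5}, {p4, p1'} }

There are 2^6 = 64 truth assignments over (p1, p2, p3, p4, p5, p6).
Split on p6. With p6 = 1, the clauses containing p6 are satisfied and p6' drops from the rest; 5 of the 2^5 = 32 assignments to the other variables satisfy what remains.
With p6 = 0, by the same count on the reduced clause set, 1 assignment works.
(One model: p1=F, p2=T, p3=F, p4=F, p5=T, p6=F.)
Total: 5 + 1 = 6.

6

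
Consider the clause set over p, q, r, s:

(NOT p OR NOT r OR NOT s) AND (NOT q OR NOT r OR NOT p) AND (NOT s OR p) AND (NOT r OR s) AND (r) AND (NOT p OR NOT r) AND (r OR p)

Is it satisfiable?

The clause (r) is unit, so r = true.
The clause (s) is unit, so s = true.
The clause (NOT p) is unit, so p = false.
Now (p) is unsatisfied and unit — conflict.
No assignment satisfies every clause.

Unsatisfiable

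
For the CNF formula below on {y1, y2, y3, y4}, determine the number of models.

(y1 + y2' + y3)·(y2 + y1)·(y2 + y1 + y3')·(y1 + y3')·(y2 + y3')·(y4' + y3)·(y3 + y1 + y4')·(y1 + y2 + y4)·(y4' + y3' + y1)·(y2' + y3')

2

There are 2^4 = 16 truth assignments over (y1, y2, y3, y4).
Split on y2. With y2 = 1, the clauses containing y2 are satisfied and y2' drops from the rest; 1 of the 2^3 = 8 assignments to the other variables satisfy what remains.
With y2 = 0, by the same count on the reduced clause set, 1 assignment works.
Total: 1 + 1 = 2.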